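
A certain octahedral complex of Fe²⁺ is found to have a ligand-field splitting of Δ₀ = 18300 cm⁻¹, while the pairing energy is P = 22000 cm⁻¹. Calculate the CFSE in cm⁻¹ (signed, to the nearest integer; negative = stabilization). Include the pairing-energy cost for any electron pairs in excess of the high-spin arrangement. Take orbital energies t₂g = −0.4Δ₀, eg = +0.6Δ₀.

Fe²⁺: group 8, so d-count = 8 − 2 = 6.
Δ₀ < P, so pairing is avoided: the ground state is high-spin.
Configuration: t₂g⁴ eg².
Orbital CFSE = -0.4Δ₀ = -0.4 × 18300 = -7320 cm⁻¹.
High-spin has no excess pairs, so no pairing correction applies.

-7320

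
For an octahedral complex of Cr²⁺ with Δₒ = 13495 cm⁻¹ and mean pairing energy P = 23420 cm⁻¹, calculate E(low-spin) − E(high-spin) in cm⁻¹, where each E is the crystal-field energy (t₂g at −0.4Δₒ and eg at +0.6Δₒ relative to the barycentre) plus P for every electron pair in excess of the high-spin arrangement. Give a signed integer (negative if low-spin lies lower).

Group 6 minus oxidation state +2 gives a d⁴ configuration for Cr²⁺.
In the high-spin limit (t₂g³ eg¹) the orbital term is -0.6Δₒ = -8097 cm⁻¹, with no excess pairing.
Low-spin t₂g⁴ eg⁰ gives -1.6Δₒ = -21592 cm⁻¹, but forming 1 extra pair costs 1P = 23420 cm⁻¹, so E(LS) = -21592 + 23420 = 1828 cm⁻¹.
E(LS) − E(HS) = 1828 − (-8097) = 9925 cm⁻¹.

9925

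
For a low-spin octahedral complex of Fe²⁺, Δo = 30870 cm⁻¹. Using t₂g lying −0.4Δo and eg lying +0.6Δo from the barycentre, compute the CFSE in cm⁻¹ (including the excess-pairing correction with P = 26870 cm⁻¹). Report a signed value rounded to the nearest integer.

Fe²⁺: group 8, so d-count = 8 − 2 = 6.
Configuration: t₂g⁶ eg⁰.
The orbital stabilization is -2.4Δo = -2.4 × 30870 = -74088 cm⁻¹.
Pairing penalty: 3 pairs vs 1 in the high-spin reference → 2 extra × P = 53740 cm⁻¹.
Overall CFSE = -74088 + 53740 = -20348 cm⁻¹.

-20348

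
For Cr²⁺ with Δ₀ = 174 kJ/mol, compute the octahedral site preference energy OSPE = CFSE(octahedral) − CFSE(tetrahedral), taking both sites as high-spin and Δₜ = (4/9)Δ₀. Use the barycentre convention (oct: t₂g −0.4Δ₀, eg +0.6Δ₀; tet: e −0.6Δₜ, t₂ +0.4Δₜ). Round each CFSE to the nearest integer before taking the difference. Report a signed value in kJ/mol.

Cr is in group 6, so Cr²⁺ is d⁴ (6 − 2 = 4).
Octahedral (high-spin): t₂g³ eg¹, CFSE = 3(−0.4) + 1(+0.6) = -0.6Δ₀ = -0.6 × 174 = -104 kJ/mol.
Tetrahedral e² t₂² gives -0.4Δₜ = -0.4 × (4/9) × 174 = -31 kJ/mol.
OSPE = -104 − (-31) = -73 kJ/mol.

-73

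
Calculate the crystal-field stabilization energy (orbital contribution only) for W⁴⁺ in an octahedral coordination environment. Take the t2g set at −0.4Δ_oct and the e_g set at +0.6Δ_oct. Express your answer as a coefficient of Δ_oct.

-0.8 Δ_oct

W⁴⁺: group 6, so d-count = 6 − 4 = 2.
Configuration: t2g^2 e_g^0.
CFSE = 2(-0.4Δ_oct) + 0(0.6Δ_oct) = -0.8Δ_oct + 0.0Δ_oct = -0.8Δ_oct.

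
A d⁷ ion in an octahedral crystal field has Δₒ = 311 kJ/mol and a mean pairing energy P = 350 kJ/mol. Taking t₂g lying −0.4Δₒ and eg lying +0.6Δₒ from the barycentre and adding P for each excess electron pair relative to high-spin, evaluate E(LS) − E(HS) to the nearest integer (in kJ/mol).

In the high-spin limit (t₂g⁵ eg²) the orbital term is -0.8Δₒ = -249 kJ/mol, with no excess pairing.
Low-spin t₂g⁶ eg¹ gives -1.8Δₒ = -560 kJ/mol, but forming 1 extra pair costs 1P = 350 kJ/mol, so E(LS) = -560 + 350 = -210 kJ/mol.
E(LS) − E(HS) = -210 − (-249) = 39 kJ/mol.

39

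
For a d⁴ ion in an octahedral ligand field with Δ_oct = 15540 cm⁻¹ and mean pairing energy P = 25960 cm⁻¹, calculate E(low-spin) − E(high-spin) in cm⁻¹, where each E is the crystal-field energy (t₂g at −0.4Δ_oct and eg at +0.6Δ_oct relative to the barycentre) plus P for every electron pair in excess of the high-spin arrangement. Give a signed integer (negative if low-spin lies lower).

10420

High-spin d⁴ fills as t₂g³ eg¹ with CFSE 3(−0.4) + 1(+0.6) = -0.6Δ_oct = -9324 cm⁻¹.
Low-spin: t₂g⁴ eg⁰, orbital CFSE = -1.6Δ_oct = -24864 cm⁻¹; plus 1 excess pair × P = +25960 cm⁻¹; total 1096 cm⁻¹.
The difference is 1096 − (-9324) = 10420 cm⁻¹, so high-spin lies lower.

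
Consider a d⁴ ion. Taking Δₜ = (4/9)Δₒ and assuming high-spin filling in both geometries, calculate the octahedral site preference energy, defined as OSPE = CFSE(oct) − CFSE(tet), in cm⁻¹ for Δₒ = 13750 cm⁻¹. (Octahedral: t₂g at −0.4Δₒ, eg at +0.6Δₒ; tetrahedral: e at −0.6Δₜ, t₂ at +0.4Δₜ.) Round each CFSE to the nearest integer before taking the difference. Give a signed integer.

Octahedral (high-spin): t₂g³ eg¹, CFSE = 3(−0.4) + 1(+0.6) = -0.6Δₒ = -0.6 × 13750 = -8250 cm⁻¹.
Tetrahedral e² t₂² gives -0.4Δₜ = -0.4 × (4/9) × 13750 = -2444 cm⁻¹.
OSPE = -8250 − (-2444) = -5806 cm⁻¹.

-5806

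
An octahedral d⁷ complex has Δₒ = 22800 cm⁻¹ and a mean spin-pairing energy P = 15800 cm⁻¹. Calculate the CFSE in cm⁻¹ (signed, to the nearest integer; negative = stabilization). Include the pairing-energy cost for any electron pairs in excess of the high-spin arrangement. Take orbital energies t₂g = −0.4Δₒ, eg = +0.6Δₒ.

With Δₒ > P the complex is low-spin.
That gives t₂g⁶ eg¹.
Orbital CFSE = -1.8Δₒ = -1.8 × 22800 = -41040 cm⁻¹.
Excess pairs vs high-spin: 3 − 2 = 1; pairing cost = +15800 cm⁻¹.
Net CFSE = -41040 + 15800 = -25240 cm⁻¹.

-25240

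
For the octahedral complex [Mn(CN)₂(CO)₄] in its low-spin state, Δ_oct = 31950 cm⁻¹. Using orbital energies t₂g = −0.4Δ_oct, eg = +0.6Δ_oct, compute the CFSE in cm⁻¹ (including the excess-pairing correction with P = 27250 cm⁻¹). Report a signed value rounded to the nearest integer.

-9400

Ligand charges: 2×(-1) from CN⁻ and 4×(+0) from CO sum to -2; with overall charge +0, Mn is +2.
Group 7 minus oxidation state +2 gives a d⁵ configuration for Mn²⁺.
Configuration: t₂g⁵ eg⁰.
CFSE(orbital) = 5×(-0.4Δ_oct) + 0×(0.6Δ_oct) = -2.0Δ_oct; with Δ_oct = 31950 cm⁻¹ that is -63900 cm⁻¹.
High-spin d⁵ would be t₂g³ eg² with 0 pairs; low-spin has 2, so 2 excess pairs cost +2P = +54500 cm⁻¹.
Combining: -63900 + 54500 = -9400 cm⁻¹.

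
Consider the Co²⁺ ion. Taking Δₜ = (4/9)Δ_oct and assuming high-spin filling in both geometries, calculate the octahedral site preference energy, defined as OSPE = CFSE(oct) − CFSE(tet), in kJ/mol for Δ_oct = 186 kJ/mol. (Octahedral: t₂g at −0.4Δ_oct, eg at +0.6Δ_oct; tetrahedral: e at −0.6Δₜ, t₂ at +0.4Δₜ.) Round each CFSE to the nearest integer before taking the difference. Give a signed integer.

-50

Co sits in group 9; removing 2 electrons leaves Co²⁺ with 9 − 2 = 7 d electrons.
Octahedral high-spin t₂g⁵ eg²: CFSE = -0.8 × 186 = -149 kJ/mol.
Tetrahedral: e⁴ t₂³, CFSE = 4(−0.6) + 3(+0.4) = -1.2Δₜ = -1.2 × (4/9) × 186 = -99 kJ/mol.
Subtracting, OSPE = -149 − (-99) = -50 kJ/mol.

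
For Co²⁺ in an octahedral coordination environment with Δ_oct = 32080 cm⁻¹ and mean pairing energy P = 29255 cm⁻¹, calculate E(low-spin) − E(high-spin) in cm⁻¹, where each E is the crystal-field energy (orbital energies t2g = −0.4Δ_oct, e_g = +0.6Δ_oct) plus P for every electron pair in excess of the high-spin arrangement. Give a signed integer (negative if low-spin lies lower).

-2825

Group 9 minus oxidation state +2 gives a d⁷ configuration for Co²⁺.
In the high-spin limit (t2g^5 e_g^2) the orbital term is -0.8Δ_oct = -25664 cm⁻¹, with no excess pairing.
For low-spin the configuration is t2g^6 e_g^1: orbital energy -1.8 × 32080 = -57744 cm⁻¹, and 1 additional pair relative to high-spin adds 29255 cm⁻¹, giving -28489 cm⁻¹.
E(LS) − E(HS) = -28489 − (-25664) = -2825 cm⁻¹.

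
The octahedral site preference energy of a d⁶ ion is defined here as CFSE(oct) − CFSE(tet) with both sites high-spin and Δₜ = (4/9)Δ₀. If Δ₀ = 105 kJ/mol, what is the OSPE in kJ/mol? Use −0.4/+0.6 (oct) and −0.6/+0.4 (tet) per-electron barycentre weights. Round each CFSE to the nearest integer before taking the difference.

-14

Octahedral high-spin t₂g⁴ eg²: CFSE = -0.4 × 105 = -42 kJ/mol.
In a tetrahedral site the filling is e³ t₂³: CFSE(tet) = -0.6Δₜ = -0.6 × (4/9)(105) = -28 kJ/mol.
Subtracting, OSPE = -42 − (-28) = -14 kJ/mol.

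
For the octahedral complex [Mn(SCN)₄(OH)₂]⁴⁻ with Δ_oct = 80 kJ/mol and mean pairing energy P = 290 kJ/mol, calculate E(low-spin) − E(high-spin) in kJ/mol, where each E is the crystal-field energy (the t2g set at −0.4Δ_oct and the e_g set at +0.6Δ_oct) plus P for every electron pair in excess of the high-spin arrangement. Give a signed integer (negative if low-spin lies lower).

420

Ligand charges: 4×(-1) from SCN⁻ and 2×(-1) from OH⁻ sum to -6; with overall charge -4, Mn is +2.
Mn²⁺: group 7, so d-count = 7 − 2 = 5.
In the high-spin limit (t2g^3 e_g^2) the orbital term is 0.0Δ_oct = 0 kJ/mol, with no excess pairing.
Low-spin t2g^5 e_g^0 gives -2.0Δ_oct = -160 kJ/mol, but forming 2 extra pairs costs 2P = 580 kJ/mol, so E(LS) = -160 + 580 = 420 kJ/mol.
The difference is 420 − (0) = 420 kJ/mol, so high-spin lies lower.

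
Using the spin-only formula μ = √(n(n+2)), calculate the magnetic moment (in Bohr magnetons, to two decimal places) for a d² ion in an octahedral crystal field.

2.83 Bohr magnetons

Configuration: t2g^2 e_g^0 → 2 unpaired electrons.
μ(spin-only) = √[2(2+2)] = √8 ≈ 2.83 Bohr magnetons.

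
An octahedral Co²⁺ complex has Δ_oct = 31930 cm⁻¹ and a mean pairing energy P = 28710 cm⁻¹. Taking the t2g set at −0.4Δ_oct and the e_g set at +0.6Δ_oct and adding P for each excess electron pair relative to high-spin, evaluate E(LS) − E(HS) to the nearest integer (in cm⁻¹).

-3220

Co is in group 9, so Co²⁺ is d⁷ (9 − 2 = 7).
High-spin d⁷ fills as t2g^5 e_g^2 with CFSE 5(−0.4) + 2(+0.6) = -0.8Δ_oct = -25544 cm⁻¹.
Low-spin t2g^6 e_g^1 gives -1.8Δ_oct = -57474 cm⁻¹, but forming 1 extra pair costs 1P = 28710 cm⁻¹, so E(LS) = -57474 + 28710 = -28764 cm⁻¹.
Thus E(LS) − E(HS) = -3220 cm⁻¹.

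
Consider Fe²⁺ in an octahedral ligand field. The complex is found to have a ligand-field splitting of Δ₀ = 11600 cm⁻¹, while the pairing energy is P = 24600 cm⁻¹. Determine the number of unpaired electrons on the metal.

Fe is in group 8, so Fe²⁺ is d⁶ (8 − 2 = 6).
Since Δ₀ = 11600 cm⁻¹ < P = 24600 cm⁻¹, the complex adopts the high-spin configuration.
Filling d⁶ accordingly: t₂g⁴ eg².
Unpaired electrons: 4.

4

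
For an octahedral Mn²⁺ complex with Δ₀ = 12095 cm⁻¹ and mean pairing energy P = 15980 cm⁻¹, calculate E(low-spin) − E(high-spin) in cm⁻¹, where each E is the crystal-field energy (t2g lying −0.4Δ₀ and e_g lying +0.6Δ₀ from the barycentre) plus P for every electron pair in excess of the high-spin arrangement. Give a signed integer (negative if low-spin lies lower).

Mn sits in group 7; removing 2 electrons leaves Mn²⁺ with 7 − 2 = 5 d electrons.
High-spin: t2g^3 e_g^2, CFSE = 0.0Δ₀ = 0 cm⁻¹.
Low-spin t2g^5 e_g^0 gives -2.0Δ₀ = -24190 cm⁻¹, but forming 2 extra pairs costs 2P = 31960 cm⁻¹, so E(LS) = -24190 + 31960 = 7770 cm⁻¹.
The difference is 7770 − (0) = 7770 cm⁻¹, so high-spin lies lower.

7770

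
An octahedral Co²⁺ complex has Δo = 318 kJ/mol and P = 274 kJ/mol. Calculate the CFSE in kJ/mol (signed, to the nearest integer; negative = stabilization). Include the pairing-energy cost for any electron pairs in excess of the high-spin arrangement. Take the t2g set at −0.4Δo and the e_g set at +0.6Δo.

-298

Co²⁺: group 9, so d-count = 9 − 2 = 7.
Δo > P, so pairing is preferred: the ground state is low-spin.
That gives t2g^6 e_g^1.
Orbital CFSE = -1.8Δo = -1.8 × 318 = -572 kJ/mol.
Excess pairs vs high-spin: 3 − 2 = 1; pairing cost = +274 kJ/mol.
Net CFSE = -572 + 274 = -298 kJ/mol.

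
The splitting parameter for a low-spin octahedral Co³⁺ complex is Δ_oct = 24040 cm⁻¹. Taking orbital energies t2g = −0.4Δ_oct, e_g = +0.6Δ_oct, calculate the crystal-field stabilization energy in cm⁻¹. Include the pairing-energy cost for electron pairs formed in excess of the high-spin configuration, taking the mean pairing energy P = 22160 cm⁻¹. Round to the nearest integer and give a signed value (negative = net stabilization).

Co sits in group 9; removing 3 electrons leaves Co³⁺ with 9 − 3 = 6 d electrons.
The d⁶ electrons fill as t2g^6 e_g^0.
Orbital CFSE = 6(-0.4) + 0(0.6) = -2.4Δ_oct = -2.4 × 24040 = -57696 cm⁻¹.
Pairing penalty: 3 pairs vs 1 in the high-spin reference → 2 extra × P = 44320 cm⁻¹.
Combining: -57696 + 44320 = -13376 cm⁻¹.

-13376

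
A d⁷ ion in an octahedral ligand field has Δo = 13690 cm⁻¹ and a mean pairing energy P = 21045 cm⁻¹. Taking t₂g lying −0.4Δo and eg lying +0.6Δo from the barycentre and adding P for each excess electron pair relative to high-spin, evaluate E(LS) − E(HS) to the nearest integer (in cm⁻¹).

7355

In the high-spin limit (t₂g⁵ eg²) the orbital term is -0.8Δo = -10952 cm⁻¹, with no excess pairing.
Low-spin: t₂g⁶ eg¹, orbital CFSE = -1.8Δo = -24642 cm⁻¹; plus 1 excess pair × P = +21045 cm⁻¹; total -3597 cm⁻¹.
The difference is -3597 − (-10952) = 7355 cm⁻¹, so high-spin lies lower.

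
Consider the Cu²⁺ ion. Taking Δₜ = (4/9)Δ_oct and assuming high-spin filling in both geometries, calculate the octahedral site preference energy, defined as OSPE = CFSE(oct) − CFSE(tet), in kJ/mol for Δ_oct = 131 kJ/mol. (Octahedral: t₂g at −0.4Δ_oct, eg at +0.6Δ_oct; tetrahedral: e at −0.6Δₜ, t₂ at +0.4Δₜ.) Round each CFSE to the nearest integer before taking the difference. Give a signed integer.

-56

Cu sits in group 11; removing 2 electrons leaves Cu²⁺ with 11 − 2 = 9 d electrons.
Octahedral high-spin t2g^6 e_g^3: CFSE = -0.6 × 131 = -79 kJ/mol.
Tetrahedral: e^4 t2^5, CFSE = 4(−0.6) + 5(+0.4) = -0.4Δₜ = -0.4 × (4/9) × 131 = -23 kJ/mol.
OSPE = CFSE(oct) − CFSE(tet) = -79 − (-23) = -56 kJ/mol.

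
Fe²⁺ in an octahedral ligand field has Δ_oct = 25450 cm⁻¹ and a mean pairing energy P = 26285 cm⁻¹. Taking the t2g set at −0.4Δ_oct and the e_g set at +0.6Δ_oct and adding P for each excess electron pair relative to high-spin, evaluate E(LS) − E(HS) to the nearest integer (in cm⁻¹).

Fe²⁺: group 8, so d-count = 8 − 2 = 6.
High-spin d⁶ fills as t2g^4 e_g^2 with CFSE 4(−0.4) + 2(+0.6) = -0.4Δ_oct = -10180 cm⁻¹.
Low-spin t2g^6 e_g^0 gives -2.4Δ_oct = -61080 cm⁻¹, but forming 2 extra pairs costs 2P = 52570 cm⁻¹, so E(LS) = -61080 + 52570 = -8510 cm⁻¹.
Thus E(LS) − E(HS) = 1670 cm⁻¹.

1670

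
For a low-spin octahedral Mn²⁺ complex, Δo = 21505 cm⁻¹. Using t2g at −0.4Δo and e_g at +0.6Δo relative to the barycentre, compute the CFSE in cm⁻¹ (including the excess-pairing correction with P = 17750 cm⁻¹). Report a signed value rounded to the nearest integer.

-7510

Mn sits in group 7; removing 2 electrons leaves Mn²⁺ with 7 − 2 = 5 d electrons.
The d⁵ electrons fill as t2g^5 e_g^0.
CFSE(orbital) = 5×(-0.4Δo) + 0×(0.6Δo) = -2.0Δo; with Δo = 21505 cm⁻¹ that is -43010 cm⁻¹.
Pairing penalty: 2 pairs vs 0 in the high-spin reference → 2 extra × P = 35500 cm⁻¹.
Combining: -43010 + 35500 = -7510 cm⁻¹.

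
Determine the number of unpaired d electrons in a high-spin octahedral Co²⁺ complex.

3

Co is in group 9, so Co²⁺ is d⁷ (9 − 2 = 7).
Configuration: t₂g⁵ eg², giving 3 unpaired electrons.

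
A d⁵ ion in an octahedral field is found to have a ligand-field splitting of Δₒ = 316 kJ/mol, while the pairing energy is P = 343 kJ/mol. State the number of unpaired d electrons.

5

Here Δₒ < P (316 < 343), so the high-spin state is favoured.
Configuration: t₂g³ eg².
Unpaired electrons: 5.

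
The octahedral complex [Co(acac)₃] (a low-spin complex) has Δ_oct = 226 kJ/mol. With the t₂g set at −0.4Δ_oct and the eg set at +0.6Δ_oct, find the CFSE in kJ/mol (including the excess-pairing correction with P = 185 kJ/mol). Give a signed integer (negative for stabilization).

-172

Each acac⁻ contributes -1; 3 × (-1) = -3. With overall charge +0, Co is in the +3 oxidation state.
Co³⁺: group 9, so d-count = 9 − 3 = 6.
Configuration: t₂g⁶ eg⁰.
Orbital CFSE = 6(-0.4) + 0(0.6) = -2.4Δ_oct = -2.4 × 226 = -542 kJ/mol.
Relative to high-spin t₂g⁴ eg² (1 paired), the low-spin configuration has 2 additional pairs, contributing +2 × 185 = +370 kJ/mol.
Overall CFSE = -542 + 370 = -172 kJ/mol.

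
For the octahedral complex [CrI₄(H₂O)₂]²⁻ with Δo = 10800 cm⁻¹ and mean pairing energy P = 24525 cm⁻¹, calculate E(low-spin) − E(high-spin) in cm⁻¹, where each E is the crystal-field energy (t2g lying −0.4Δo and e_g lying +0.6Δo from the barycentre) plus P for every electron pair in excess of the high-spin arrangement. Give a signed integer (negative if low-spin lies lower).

Ligand charges: 4×(-1) from I⁻ and 2×(+0) from H₂O sum to -4; with overall charge -2, Cr is +2.
Group 6 minus oxidation state +2 gives a d⁴ configuration for Cr²⁺.
High-spin: t2g^3 e_g^1, CFSE = -0.6Δo = -6480 cm⁻¹.
Low-spin t2g^4 e_g^0 gives -1.6Δo = -17280 cm⁻¹, but forming 1 extra pair costs 1P = 24525 cm⁻¹, so E(LS) = -17280 + 24525 = 7245 cm⁻¹.
Thus E(LS) − E(HS) = 13725 cm⁻¹.

13725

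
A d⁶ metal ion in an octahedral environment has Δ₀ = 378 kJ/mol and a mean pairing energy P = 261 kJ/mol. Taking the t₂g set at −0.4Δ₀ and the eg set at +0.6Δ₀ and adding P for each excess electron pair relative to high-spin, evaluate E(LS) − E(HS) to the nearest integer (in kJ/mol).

In the high-spin limit (t₂g⁴ eg²) the orbital term is -0.4Δ₀ = -151 kJ/mol, with no excess pairing.
Low-spin t₂g⁶ eg⁰ gives -2.4Δ₀ = -907 kJ/mol, but forming 2 extra pairs costs 2P = 522 kJ/mol, so E(LS) = -907 + 522 = -385 kJ/mol.
Thus E(LS) − E(HS) = -234 kJ/mol.

-234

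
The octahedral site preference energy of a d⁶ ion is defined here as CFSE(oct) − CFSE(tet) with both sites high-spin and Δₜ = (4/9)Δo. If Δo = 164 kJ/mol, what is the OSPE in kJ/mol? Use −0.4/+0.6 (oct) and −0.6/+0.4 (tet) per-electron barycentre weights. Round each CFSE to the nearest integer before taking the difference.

In an octahedral site d⁶ (HS) is t₂g⁴ eg², giving CFSE(oct) = -0.4Δo = -66 kJ/mol.
Tetrahedral e³ t₂³ gives -0.6Δₜ = -0.6 × (4/9) × 164 = -44 kJ/mol.
Subtracting, OSPE = -66 − (-44) = -22 kJ/mol.

-22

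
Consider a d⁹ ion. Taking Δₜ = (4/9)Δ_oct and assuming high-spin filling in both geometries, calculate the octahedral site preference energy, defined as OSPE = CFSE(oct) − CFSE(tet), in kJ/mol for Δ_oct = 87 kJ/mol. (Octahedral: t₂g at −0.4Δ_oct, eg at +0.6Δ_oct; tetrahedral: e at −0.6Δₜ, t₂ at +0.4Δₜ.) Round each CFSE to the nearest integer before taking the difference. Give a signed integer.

Octahedral high-spin t₂g⁶ eg³: CFSE = -0.6 × 87 = -52 kJ/mol.
Tetrahedral e⁴ t₂⁵ gives -0.4Δₜ = -0.4 × (4/9) × 87 = -15 kJ/mol.
OSPE = CFSE(oct) − CFSE(tet) = -52 − (-15) = -37 kJ/mol.

-37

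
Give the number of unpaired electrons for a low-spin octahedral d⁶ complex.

0

Configuration: t₂g⁶ eg⁰, giving 0 unpaired electrons.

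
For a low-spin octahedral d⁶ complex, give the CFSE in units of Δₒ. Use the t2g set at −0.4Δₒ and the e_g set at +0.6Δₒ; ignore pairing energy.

-2.4 Δₒ

Configuration: t2g^6 e_g^0.
CFSE = 6(-0.4Δₒ) + 0(0.6Δₒ) = -2.4Δₒ + 0.0Δₒ = -2.4Δₒ.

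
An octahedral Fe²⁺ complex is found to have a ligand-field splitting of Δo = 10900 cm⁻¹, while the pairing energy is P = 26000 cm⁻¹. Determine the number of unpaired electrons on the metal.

4

Group 8 minus oxidation state +2 gives a d⁶ configuration for Fe²⁺.
Δo < P, so pairing is avoided: the ground state is high-spin.
Filling d⁶ accordingly: t2g^4 e_g^2.
Unpaired electrons: 4.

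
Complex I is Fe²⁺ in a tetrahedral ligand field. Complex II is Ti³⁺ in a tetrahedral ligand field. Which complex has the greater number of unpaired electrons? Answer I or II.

I: Fe²⁺: group 8, so d-count = 8 − 2 = 6; With tetrahedral geometry the complex is necessarily high-spin; e³ t₂³ → 4 unpaired.
II: Ti sits in group 4; removing 3 electrons leaves Ti³⁺ with 4 − 3 = 1 d electrons; With tetrahedral geometry the complex is necessarily high-spin; e¹ t₂⁰ → 1 unpaired.
So I has more unpaired electrons.

I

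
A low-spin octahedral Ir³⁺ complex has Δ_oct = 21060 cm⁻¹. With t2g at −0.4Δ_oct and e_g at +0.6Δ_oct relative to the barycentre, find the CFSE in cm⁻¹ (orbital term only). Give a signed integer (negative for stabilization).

-50544

Ir is in group 9, so Ir³⁺ is d⁶ (9 − 3 = 6).
The d⁶ electrons fill as t2g^6 e_g^0.
CFSE(orbital) = 6×(-0.4Δ_oct) + 0×(0.6Δ_oct) = -2.4Δ_oct; with Δ_oct = 21060 cm⁻¹ that is -50544 cm⁻¹.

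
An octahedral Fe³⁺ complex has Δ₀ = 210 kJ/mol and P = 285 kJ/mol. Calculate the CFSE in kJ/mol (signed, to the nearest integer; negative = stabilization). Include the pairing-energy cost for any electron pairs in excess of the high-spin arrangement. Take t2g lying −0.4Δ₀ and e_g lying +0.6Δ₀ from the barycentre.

0

Group 8 minus oxidation state +3 gives a d⁵ configuration for Fe³⁺.
With Δ₀ < P the complex is high-spin.
That gives t2g^3 e_g^2.
Orbital CFSE = 0.0Δ₀ = 0.0 × 210 = 0 kJ/mol.
High-spin has no excess pairs, so no pairing correction applies.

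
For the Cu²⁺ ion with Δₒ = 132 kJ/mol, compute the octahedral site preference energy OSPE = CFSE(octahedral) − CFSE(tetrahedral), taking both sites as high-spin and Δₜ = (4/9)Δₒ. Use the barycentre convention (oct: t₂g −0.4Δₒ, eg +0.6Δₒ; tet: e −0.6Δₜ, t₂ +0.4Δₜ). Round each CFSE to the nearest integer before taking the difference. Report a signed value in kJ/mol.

-56

Cu is in group 11, so Cu²⁺ is d⁹ (11 − 2 = 9).
In an octahedral site d⁹ (HS) is t₂g⁶ eg³, giving CFSE(oct) = -0.6Δₒ = -79 kJ/mol.
In a tetrahedral site the filling is e⁴ t₂⁵: CFSE(tet) = -0.4Δₜ = -0.4 × (4/9)(132) = -23 kJ/mol.
Subtracting, OSPE = -79 − (-23) = -56 kJ/mol.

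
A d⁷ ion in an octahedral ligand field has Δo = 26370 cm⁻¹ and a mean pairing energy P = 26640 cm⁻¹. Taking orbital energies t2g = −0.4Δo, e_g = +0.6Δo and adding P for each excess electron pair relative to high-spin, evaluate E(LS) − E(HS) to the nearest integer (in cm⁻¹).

270

High-spin d⁷ fills as t2g^5 e_g^2 with CFSE 5(−0.4) + 2(+0.6) = -0.8Δo = -21096 cm⁻¹.
Low-spin: t2g^6 e_g^1, orbital CFSE = -1.8Δo = -47466 cm⁻¹; plus 1 excess pair × P = +26640 cm⁻¹; total -20826 cm⁻¹.
E(LS) − E(HS) = -20826 − (-21096) = 270 cm⁻¹.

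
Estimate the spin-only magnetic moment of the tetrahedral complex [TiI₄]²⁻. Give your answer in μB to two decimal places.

Each I⁻ contributes -1; 4 × (-1) = -4. With overall charge -2, Ti is in the +2 oxidation state.
Ti²⁺: group 4, so d-count = 4 − 2 = 2.
Tetrahedral splitting is small, so the complex is high-spin.
Configuration: e^2 t2^0 → 2 unpaired electrons.
μ(spin-only) = √[2(2+2)] = √8 ≈ 2.83 μB.

2.83 μB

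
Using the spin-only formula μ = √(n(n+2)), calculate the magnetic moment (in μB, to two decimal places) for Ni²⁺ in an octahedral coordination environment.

Ni sits in group 10; removing 2 electrons leaves Ni²⁺ with 10 − 2 = 8 d electrons.
Configuration: t₂g⁶ eg² → 2 unpaired electrons.
μ(spin-only) = √[2(2+2)] = √8 ≈ 2.83 μB.

2.83 μB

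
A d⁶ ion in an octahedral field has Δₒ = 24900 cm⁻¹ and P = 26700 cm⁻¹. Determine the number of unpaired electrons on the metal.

Δₒ < P, so pairing is avoided: the ground state is high-spin.
That gives t2g^4 e_g^2.
Unpaired electrons: 4.

4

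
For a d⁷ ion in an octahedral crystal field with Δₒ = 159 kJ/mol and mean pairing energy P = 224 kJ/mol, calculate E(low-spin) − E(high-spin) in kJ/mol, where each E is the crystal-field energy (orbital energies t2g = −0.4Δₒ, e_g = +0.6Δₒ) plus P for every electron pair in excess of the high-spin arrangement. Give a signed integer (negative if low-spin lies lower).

High-spin: t2g^5 e_g^2, CFSE = -0.8Δₒ = -127 kJ/mol.
Low-spin t2g^6 e_g^1 gives -1.8Δₒ = -286 kJ/mol, but forming 1 extra pair costs 1P = 224 kJ/mol, so E(LS) = -286 + 224 = -62 kJ/mol.
The difference is -62 − (-127) = 65 kJ/mol, so high-spin lies lower.

65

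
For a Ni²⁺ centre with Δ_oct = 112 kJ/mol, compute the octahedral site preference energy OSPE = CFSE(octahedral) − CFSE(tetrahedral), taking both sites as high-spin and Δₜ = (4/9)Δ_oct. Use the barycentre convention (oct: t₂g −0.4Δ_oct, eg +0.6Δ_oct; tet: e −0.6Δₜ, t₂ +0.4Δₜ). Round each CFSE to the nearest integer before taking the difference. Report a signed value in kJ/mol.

Ni²⁺: group 10, so d-count = 10 − 2 = 8.
Octahedral high-spin t₂g⁶ eg²: CFSE = -1.2 × 112 = -134 kJ/mol.
In a tetrahedral site the filling is e⁴ t₂⁴: CFSE(tet) = -0.8Δₜ = -0.8 × (4/9)(112) = -40 kJ/mol.
Subtracting, OSPE = -134 − (-40) = -94 kJ/mol.

-94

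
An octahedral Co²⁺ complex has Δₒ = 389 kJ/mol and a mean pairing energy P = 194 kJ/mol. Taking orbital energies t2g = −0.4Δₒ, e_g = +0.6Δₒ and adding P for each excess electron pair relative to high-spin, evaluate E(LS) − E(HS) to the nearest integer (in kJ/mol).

Co²⁺: group 9, so d-count = 9 − 2 = 7.
High-spin: t2g^5 e_g^2, CFSE = -0.8Δₒ = -311 kJ/mol.
Low-spin: t2g^6 e_g^1, orbital CFSE = -1.8Δₒ = -700 kJ/mol; plus 1 excess pair × P = +194 kJ/mol; total -506 kJ/mol.
The difference is -506 − (-311) = -195 kJ/mol, so low-spin lies lower.

-195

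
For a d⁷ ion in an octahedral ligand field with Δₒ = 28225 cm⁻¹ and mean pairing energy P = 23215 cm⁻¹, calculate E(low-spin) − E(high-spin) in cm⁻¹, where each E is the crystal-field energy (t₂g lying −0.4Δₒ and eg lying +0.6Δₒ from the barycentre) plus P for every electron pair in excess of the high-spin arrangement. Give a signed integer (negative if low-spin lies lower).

In the high-spin limit (t₂g⁵ eg²) the orbital term is -0.8Δₒ = -22580 cm⁻¹, with no excess pairing.
Low-spin: t₂g⁶ eg¹, orbital CFSE = -1.8Δₒ = -50805 cm⁻¹; plus 1 excess pair × P = +23215 cm⁻¹; total -27590 cm⁻¹.
The difference is -27590 − (-22580) = -5010 cm⁻¹, so low-spin lies lower.

-5010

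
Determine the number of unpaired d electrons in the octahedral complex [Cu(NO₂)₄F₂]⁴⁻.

Ligand charges: 4×(-1) from NO₂⁻ and 2×(-1) from F⁻ sum to -6; with overall charge -4, Cu is +2.
Cu sits in group 11; removing 2 electrons leaves Cu²⁺ with 11 − 2 = 9 d electrons.
Configuration: t2g^6 e_g^3, giving 1 unpaired electron.

1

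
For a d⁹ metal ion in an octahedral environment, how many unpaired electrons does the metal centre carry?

1

For octahedral d⁹ the high- and low-spin configurations coincide.
Configuration: t₂g⁶ eg³, giving 1 unpaired electron.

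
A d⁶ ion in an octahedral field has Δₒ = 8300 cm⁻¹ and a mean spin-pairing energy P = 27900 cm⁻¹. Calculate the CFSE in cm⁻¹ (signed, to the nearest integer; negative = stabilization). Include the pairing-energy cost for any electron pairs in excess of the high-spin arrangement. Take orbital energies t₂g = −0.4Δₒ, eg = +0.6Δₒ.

Since Δₒ = 8300 cm⁻¹ < P = 27900 cm⁻¹, the complex adopts the high-spin configuration.
Configuration: t₂g⁴ eg².
Orbital CFSE = -0.4Δₒ = -0.4 × 8300 = -3320 cm⁻¹.
High-spin has no excess pairs, so no pairing correction applies.

-3320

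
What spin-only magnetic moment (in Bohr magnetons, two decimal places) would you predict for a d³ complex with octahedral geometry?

Configuration: t₂g³ eg⁰ → 3 unpaired electrons.
μ(spin-only) = √[3(3+2)] = √15 ≈ 3.87 Bohr magnetons.

3.87 Bohr magnetons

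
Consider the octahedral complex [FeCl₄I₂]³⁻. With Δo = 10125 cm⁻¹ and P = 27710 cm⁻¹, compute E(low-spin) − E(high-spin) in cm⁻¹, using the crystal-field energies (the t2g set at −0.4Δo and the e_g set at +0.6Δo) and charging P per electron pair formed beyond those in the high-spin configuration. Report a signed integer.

35170

Ligand charges: 4×(-1) from Cl⁻ and 2×(-1) from I⁻ sum to -6; with overall charge -3, Fe is +3.
Fe³⁺: group 8, so d-count = 8 − 3 = 5.
In the high-spin limit (t2g^3 e_g^2) the orbital term is 0.0Δo = 0 cm⁻¹, with no excess pairing.
Low-spin t2g^5 e_g^0 gives -2.0Δo = -20250 cm⁻¹, but forming 2 extra pairs costs 2P = 55420 cm⁻¹, so E(LS) = -20250 + 55420 = 35170 cm⁻¹.
Thus E(LS) − E(HS) = 35170 cm⁻¹.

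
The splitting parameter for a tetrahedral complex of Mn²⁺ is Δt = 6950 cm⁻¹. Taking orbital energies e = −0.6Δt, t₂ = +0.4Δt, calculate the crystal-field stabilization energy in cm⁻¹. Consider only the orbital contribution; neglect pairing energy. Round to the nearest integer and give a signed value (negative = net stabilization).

Mn²⁺: group 7, so d-count = 7 − 2 = 5.
Tetrahedral splitting is small, so the complex is high-spin.
Electron filling gives e² t₂³.
CFSE(orbital) = 2×(-0.6Δt) + 3×(0.4Δt) = 0.0Δt; with Δt = 6950 cm⁻¹ that is 0 cm⁻¹.

0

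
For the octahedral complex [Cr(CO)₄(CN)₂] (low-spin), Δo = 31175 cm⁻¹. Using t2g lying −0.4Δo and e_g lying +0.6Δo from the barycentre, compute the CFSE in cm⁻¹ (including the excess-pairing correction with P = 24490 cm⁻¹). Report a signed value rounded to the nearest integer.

Ligand charges: 4×(+0) from CO and 2×(-1) from CN⁻ sum to -2; with overall charge +0, Cr is +2.
Cr is in group 6, so Cr²⁺ is d⁴ (6 − 2 = 4).
The d⁴ electrons fill as t2g^4 e_g^0.
CFSE(orbital) = 4×(-0.4Δo) + 0×(0.6Δo) = -1.6Δo; with Δo = 31175 cm⁻¹ that is -49880 cm⁻¹.
Pairing penalty: 1 pair vs 0 in the high-spin reference → 1 extra × P = 24490 cm⁻¹.
Combining: -49880 + 24490 = -25390 cm⁻¹.

-25390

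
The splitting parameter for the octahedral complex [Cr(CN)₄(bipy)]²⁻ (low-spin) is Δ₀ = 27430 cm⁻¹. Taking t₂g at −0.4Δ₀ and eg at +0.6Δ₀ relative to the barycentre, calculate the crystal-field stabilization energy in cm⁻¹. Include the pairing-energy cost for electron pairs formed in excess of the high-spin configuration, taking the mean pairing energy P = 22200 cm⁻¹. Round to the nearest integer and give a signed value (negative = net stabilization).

-21688

Ligand charges: 4×(-1) from CN⁻ and 1×(+0) from bipy sum to -4; with overall charge -2, Cr is +2.
Cr sits in group 6; removing 2 electrons leaves Cr²⁺ with 6 − 2 = 4 d electrons.
Electron filling gives t₂g⁴ eg⁰.
Orbital CFSE = 4(-0.4) + 0(0.6) = -1.6Δ₀ = -1.6 × 27430 = -43888 cm⁻¹.
Relative to high-spin t₂g³ eg¹ (0 paired), the low-spin configuration has 1 additional pair, contributing +1 × 22200 = +22200 cm⁻¹.
Net CFSE = -43888 + 22200 = -21688 cm⁻¹.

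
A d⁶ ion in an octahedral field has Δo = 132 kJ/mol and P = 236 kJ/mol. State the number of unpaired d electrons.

4

Here Δo < P (132 < 236), so the high-spin state is favoured.
Filling d⁶ accordingly: t2g^4 e_g^2.
Unpaired electrons: 4.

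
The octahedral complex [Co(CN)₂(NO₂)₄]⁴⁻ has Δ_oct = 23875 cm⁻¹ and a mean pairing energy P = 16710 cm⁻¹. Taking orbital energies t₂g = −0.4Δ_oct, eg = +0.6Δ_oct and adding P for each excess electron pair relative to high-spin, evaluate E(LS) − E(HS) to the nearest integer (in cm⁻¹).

-7165

Ligand charges: 2×(-1) from CN⁻ and 4×(-1) from NO₂⁻ sum to -6; with overall charge -4, Co is +2.
Co²⁺: group 9, so d-count = 9 − 2 = 7.
High-spin: t₂g⁵ eg², CFSE = -0.8Δ_oct = -19100 cm⁻¹.
Low-spin t₂g⁶ eg¹ gives -1.8Δ_oct = -42975 cm⁻¹, but forming 1 extra pair costs 1P = 16710 cm⁻¹, so E(LS) = -42975 + 16710 = -26265 cm⁻¹.
E(LS) − E(HS) = -26265 − (-19100) = -7165 cm⁻¹.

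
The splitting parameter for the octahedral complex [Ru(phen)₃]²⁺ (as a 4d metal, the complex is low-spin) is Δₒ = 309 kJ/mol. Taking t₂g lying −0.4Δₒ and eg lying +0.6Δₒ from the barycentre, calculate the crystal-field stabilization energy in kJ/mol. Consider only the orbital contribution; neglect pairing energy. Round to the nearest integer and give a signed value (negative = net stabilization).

phen is neutral, so the +2 overall charge sits on Ru: oxidation state +2.
Group 8 minus oxidation state +2 gives a d⁶ configuration for Ru²⁺.
Electron filling gives t₂g⁶ eg⁰.
The orbital stabilization is -2.4Δₒ = -2.4 × 309 = -742 kJ/mol.

-742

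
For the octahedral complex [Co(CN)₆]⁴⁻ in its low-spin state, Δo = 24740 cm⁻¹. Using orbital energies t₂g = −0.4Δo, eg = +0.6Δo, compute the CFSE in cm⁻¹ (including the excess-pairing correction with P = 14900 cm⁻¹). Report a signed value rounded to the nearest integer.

Each CN⁻ contributes -1; 6 × (-1) = -6. With overall charge -4, Co is in the +2 oxidation state.
Group 9 minus oxidation state +2 gives a d⁷ configuration for Co²⁺.
Electron filling gives t₂g⁶ eg¹.
CFSE(orbital) = 6×(-0.4Δo) + 1×(0.6Δo) = -1.8Δo; with Δo = 24740 cm⁻¹ that is -44532 cm⁻¹.
High-spin d⁷ would be t₂g⁵ eg² with 2 pairs; low-spin has 3, so 1 excess pair costs +1P = +14900 cm⁻¹.
Overall CFSE = -44532 + 14900 = -29632 cm⁻¹.

-29632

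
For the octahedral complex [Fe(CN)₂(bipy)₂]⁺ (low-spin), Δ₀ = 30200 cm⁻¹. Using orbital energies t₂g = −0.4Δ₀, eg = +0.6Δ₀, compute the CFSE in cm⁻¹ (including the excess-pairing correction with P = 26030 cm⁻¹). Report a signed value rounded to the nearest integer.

-8340

Ligand charges: 2×(-1) from CN⁻ and 2×(+0) from bipy sum to -2; with overall charge +1, Fe is +3.
Group 8 minus oxidation state +3 gives a d⁵ configuration for Fe³⁺.
Configuration: t₂g⁵ eg⁰.
CFSE(orbital) = 5×(-0.4Δ₀) + 0×(0.6Δ₀) = -2.0Δ₀; with Δ₀ = 30200 cm⁻¹ that is -60400 cm⁻¹.
Pairing penalty: 2 pairs vs 0 in the high-spin reference → 2 extra × P = 52060 cm⁻¹.
Net CFSE = -60400 + 52060 = -8340 cm⁻¹.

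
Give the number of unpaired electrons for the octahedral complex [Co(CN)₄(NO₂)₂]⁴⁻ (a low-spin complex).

1

Ligand charges: 4×(-1) from CN⁻ and 2×(-1) from NO₂⁻ sum to -6; with overall charge -4, Co is +2.
Co is in group 9, so Co²⁺ is d⁷ (9 − 2 = 7).
Configuration: t₂g⁶ eg¹, giving 1 unpaired electron.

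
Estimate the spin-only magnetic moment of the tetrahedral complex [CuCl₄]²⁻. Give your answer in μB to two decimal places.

Each Cl⁻ contributes -1; 4 × (-1) = -4. With overall charge -2, Cu is in the +2 oxidation state.
Group 11 minus oxidation state +2 gives a d⁹ configuration for Cu²⁺.
Tetrahedral splitting is small, so the complex is high-spin.
Configuration: e⁴ t₂⁵ → 1 unpaired electron.
μ(spin-only) = √[1(1+2)] = √3 ≈ 1.73 μB.

1.73 μB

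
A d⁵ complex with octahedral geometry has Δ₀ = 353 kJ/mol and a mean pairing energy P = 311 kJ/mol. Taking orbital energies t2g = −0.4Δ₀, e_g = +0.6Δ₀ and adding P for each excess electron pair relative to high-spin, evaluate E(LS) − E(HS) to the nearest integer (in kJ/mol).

High-spin d⁵ fills as t2g^3 e_g^2 with CFSE 3(−0.4) + 2(+0.6) = 0.0Δ₀ = 0 kJ/mol.
For low-spin the configuration is t2g^5 e_g^0: orbital energy -2.0 × 353 = -706 kJ/mol, and 2 additional pairs relative to high-spin add 622 kJ/mol, giving -84 kJ/mol.
E(LS) − E(HS) = -84 − (0) = -84 kJ/mol.

-84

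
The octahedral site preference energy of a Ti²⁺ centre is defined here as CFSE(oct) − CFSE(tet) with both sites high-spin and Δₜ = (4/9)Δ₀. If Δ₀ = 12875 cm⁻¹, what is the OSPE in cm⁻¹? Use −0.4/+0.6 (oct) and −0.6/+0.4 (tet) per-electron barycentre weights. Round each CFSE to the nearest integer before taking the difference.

-3433

Ti is in group 4, so Ti²⁺ is d² (4 − 2 = 2).
In an octahedral site d² (HS) is t₂g² eg⁰, giving CFSE(oct) = -0.8Δ₀ = -10300 cm⁻¹.
Tetrahedral: e² t₂⁰, CFSE = 2(−0.6) + 0(+0.4) = -1.2Δₜ = -1.2 × (4/9) × 12875 = -6867 cm⁻¹.
Subtracting, OSPE = -10300 − (-6867) = -3433 cm⁻¹.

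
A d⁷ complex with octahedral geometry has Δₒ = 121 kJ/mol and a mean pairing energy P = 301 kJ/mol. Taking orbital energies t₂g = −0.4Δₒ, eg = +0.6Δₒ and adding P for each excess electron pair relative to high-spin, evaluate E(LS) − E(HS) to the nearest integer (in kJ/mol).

180

High-spin: t₂g⁵ eg², CFSE = -0.8Δₒ = -97 kJ/mol.
Low-spin t₂g⁶ eg¹ gives -1.8Δₒ = -218 kJ/mol, but forming 1 extra pair costs 1P = 301 kJ/mol, so E(LS) = -218 + 301 = 83 kJ/mol.
E(LS) − E(HS) = 83 − (-97) = 180 kJ/mol.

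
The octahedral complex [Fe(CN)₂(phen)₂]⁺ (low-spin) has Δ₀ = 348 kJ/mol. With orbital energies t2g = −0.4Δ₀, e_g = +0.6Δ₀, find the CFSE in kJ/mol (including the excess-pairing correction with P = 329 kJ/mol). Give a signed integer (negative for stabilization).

-38

Ligand charges: 2×(-1) from CN⁻ and 2×(+0) from phen sum to -2; with overall charge +1, Fe is +3.
Fe sits in group 8; removing 3 electrons leaves Fe³⁺ with 8 − 3 = 5 d electrons.
Electron filling gives t2g^5 e_g^0.
Orbital CFSE = 5(-0.4) + 0(0.6) = -2.0Δ₀ = -2.0 × 348 = -696 kJ/mol.
Pairing penalty: 2 pairs vs 0 in the high-spin reference → 2 extra × P = 658 kJ/mol.
Overall CFSE = -696 + 658 = -38 kJ/mol.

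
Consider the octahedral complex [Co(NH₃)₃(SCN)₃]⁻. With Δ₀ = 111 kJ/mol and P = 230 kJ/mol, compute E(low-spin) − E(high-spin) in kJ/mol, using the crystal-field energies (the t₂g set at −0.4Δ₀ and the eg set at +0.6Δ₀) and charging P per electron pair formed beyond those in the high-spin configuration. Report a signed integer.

119

Ligand charges: 3×(+0) from NH₃ and 3×(-1) from SCN⁻ sum to -3; with overall charge -1, Co is +2.
Co is in group 9, so Co²⁺ is d⁷ (9 − 2 = 7).
In the high-spin limit (t₂g⁵ eg²) the orbital term is -0.8Δ₀ = -89 kJ/mol, with no excess pairing.
For low-spin the configuration is t₂g⁶ eg¹: orbital energy -1.8 × 111 = -200 kJ/mol, and 1 additional pair relative to high-spin adds 230 kJ/mol, giving 30 kJ/mol.
Thus E(LS) − E(HS) = 119 kJ/mol.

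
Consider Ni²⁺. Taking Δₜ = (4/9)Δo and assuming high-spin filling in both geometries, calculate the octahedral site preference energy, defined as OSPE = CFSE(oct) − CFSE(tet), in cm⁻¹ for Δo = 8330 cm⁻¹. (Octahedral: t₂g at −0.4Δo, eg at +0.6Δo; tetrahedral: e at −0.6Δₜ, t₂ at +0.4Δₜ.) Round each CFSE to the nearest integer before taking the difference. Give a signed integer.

-7034

Ni sits in group 10; removing 2 electrons leaves Ni²⁺ with 10 − 2 = 8 d electrons.
Octahedral high-spin t₂g⁶ eg²: CFSE = -1.2 × 8330 = -9996 cm⁻¹.
Tetrahedral e⁴ t₂⁴ gives -0.8Δₜ = -0.8 × (4/9) × 8330 = -2962 cm⁻¹.
OSPE = -9996 − (-2962) = -7034 cm⁻¹.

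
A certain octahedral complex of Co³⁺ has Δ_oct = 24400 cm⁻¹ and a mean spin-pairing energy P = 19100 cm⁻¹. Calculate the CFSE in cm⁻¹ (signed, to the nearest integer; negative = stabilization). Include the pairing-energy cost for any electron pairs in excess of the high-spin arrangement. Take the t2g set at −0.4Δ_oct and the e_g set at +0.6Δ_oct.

-20360

Group 9 minus oxidation state +3 gives a d⁶ configuration for Co³⁺.
Here Δ_oct > P (24400 > 19100), so the low-spin state is favoured.
Configuration: t2g^6 e_g^0.
Orbital CFSE = -2.4Δ_oct = -2.4 × 24400 = -58560 cm⁻¹.
Excess pairs vs high-spin: 3 − 1 = 2; pairing cost = +38200 cm⁻¹.
Net CFSE = -58560 + 38200 = -20360 cm⁻¹.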